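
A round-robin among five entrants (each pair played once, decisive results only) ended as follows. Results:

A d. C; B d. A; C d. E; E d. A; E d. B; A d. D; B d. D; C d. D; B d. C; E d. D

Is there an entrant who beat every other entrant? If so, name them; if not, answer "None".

None

Highest win total is E with 3 (out of 4 possible).
E lost to C, so no entrant went undefeated.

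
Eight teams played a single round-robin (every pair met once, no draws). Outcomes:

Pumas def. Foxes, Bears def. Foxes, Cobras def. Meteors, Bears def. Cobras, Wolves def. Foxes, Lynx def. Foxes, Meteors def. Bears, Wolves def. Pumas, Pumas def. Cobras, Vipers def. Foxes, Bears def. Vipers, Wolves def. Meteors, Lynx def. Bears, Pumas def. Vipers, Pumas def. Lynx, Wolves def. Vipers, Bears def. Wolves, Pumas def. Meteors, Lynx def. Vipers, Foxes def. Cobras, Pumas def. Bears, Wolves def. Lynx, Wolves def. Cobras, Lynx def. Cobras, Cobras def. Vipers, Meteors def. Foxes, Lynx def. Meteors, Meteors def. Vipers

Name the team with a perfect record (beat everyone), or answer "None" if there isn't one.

None

Highest win total is Wolves with 6 (out of 7 possible).
Wolves lost to Bears, so no team went undefeated.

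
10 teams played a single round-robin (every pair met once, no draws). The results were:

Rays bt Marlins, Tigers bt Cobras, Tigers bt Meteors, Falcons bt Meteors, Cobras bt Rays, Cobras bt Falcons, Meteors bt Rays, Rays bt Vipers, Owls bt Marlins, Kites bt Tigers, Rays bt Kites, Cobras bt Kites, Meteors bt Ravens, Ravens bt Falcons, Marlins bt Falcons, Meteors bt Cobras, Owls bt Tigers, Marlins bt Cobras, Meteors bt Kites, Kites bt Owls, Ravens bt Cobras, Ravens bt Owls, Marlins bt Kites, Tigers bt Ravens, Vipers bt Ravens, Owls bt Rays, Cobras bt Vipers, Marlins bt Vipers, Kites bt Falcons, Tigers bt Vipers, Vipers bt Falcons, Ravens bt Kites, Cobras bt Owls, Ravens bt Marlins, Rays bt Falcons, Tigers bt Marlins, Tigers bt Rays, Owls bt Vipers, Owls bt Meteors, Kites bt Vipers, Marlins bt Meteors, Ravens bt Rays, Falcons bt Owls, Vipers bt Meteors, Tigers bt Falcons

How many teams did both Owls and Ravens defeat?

Owls beat: Tigers, Rays, Meteors, Vipers, Marlins.
Ravens beat: Owls, Falcons, Rays, Kites, Cobras, Marlins.
Both beat: Rays, Marlins — 2.

2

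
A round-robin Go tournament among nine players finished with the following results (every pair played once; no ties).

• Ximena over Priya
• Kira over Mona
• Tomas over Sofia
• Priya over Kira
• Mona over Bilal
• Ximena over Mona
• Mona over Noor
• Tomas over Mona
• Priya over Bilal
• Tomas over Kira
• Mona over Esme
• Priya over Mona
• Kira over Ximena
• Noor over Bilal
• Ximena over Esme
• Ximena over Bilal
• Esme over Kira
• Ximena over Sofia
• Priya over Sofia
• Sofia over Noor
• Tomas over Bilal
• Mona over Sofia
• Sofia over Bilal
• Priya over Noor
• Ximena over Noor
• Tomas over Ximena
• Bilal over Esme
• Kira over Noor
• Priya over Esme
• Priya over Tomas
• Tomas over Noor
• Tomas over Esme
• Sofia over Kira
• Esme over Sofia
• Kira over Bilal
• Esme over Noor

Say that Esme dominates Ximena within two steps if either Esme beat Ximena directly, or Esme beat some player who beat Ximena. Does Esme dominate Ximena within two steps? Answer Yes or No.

Esme did not beat Ximena directly.
Esme beat Sofia, Kira, Noor. Of those, Kira beat Ximena.

Yes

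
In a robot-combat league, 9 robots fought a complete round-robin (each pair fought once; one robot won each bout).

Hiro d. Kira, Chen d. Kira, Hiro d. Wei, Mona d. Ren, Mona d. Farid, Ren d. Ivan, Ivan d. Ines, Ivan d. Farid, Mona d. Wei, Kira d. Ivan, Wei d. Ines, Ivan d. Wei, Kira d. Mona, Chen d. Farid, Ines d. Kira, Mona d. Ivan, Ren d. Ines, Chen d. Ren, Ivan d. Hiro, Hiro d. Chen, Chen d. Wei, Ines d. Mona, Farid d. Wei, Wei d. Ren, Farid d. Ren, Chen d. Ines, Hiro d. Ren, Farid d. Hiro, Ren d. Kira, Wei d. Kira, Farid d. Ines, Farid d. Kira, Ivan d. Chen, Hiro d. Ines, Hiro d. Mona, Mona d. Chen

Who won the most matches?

Hiro

Win totals: Ines 2, Wei 3, Ivan 5, Farid 5, Kira 2, Hiro 6, Mona 5, Ren 3, Chen 5.
Hiro leads with 6 wins (next highest: 5).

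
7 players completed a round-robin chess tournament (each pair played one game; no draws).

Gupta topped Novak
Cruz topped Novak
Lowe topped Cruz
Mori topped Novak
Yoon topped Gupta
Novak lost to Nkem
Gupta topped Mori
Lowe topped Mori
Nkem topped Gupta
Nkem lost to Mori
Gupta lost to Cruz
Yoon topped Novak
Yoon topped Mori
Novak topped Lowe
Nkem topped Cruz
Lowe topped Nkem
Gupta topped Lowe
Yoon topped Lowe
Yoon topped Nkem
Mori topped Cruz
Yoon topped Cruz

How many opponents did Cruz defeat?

2

Cruz's results: beat Gupta, Novak; lost to Mori, Yoon, Lowe, Nkem.
That is 2 wins.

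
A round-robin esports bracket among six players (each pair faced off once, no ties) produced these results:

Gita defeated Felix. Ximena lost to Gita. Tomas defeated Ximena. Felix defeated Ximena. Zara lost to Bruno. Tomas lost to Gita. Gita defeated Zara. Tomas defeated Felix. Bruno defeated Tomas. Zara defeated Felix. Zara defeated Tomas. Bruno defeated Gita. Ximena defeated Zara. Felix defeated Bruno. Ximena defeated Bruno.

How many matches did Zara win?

2

Zara's results: beat Tomas, Felix; lost to Ximena, Bruno, Gita.
That is 2 wins.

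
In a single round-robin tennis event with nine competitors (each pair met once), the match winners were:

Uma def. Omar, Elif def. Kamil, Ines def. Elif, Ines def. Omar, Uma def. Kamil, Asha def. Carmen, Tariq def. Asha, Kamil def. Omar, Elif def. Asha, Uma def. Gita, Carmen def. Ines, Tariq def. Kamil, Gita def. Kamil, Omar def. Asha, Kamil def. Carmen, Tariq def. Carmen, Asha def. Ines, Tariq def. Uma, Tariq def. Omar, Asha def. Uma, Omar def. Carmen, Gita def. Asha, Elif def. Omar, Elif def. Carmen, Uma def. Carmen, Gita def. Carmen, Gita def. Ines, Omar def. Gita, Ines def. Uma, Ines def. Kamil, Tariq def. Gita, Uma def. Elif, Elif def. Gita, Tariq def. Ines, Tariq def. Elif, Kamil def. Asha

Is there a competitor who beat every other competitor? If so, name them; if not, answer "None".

Tariq has 8 wins out of 8 opponents — a perfect record.

Tariq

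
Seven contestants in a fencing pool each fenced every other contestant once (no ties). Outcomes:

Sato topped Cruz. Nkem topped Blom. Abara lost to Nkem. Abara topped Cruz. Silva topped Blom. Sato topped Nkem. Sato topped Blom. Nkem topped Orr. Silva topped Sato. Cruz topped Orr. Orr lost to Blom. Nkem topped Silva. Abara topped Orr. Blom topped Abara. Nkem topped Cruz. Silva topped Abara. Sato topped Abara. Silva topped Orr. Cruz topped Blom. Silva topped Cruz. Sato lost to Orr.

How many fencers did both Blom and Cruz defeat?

1

Blom beat: Abara, Orr.
Cruz beat: Orr, Blom.
Both beat: Orr — 1.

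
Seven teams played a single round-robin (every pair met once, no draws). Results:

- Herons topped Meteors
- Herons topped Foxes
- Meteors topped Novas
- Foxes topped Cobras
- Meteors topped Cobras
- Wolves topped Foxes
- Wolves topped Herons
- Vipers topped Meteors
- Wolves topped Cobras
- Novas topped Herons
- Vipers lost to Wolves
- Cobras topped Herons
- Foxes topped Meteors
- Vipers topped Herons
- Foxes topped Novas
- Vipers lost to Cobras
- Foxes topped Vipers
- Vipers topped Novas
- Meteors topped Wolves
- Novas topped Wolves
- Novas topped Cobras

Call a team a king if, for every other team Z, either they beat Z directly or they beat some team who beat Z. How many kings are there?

6

Herons reaches everyone (king).
Cobras cannot reach Wolves in two steps.
Vipers reaches everyone (king).
Novas reaches everyone (king).
Meteors reaches everyone (king).
Wolves reaches everyone (king).
Foxes reaches everyone (king).
Kings: Herons, Vipers, Novas, Meteors, Wolves, Foxes — 6.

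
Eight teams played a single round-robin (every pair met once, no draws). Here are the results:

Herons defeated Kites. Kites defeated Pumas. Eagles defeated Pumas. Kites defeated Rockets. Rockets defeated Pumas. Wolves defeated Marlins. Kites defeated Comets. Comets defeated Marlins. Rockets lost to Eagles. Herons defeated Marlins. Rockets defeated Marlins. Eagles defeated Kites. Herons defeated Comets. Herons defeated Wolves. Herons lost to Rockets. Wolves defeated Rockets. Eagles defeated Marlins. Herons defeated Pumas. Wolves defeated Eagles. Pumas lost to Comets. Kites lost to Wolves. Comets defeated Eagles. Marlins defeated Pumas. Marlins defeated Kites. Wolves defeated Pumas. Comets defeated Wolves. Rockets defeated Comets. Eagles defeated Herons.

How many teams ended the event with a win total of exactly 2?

1

Win totals: Comets 4, Rockets 4, Wolves 5, Kites 3, Eagles 5, Marlins 2, Herons 5, Pumas 0.
Exactly 2: Marlins — 1 team.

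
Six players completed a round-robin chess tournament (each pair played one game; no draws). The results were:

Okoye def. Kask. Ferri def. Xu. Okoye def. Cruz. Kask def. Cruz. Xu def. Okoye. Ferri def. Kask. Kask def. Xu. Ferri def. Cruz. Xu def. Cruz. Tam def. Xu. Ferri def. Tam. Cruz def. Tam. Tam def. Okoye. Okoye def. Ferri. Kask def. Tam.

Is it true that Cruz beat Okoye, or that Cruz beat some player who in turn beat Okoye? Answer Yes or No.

Cruz did not beat Okoye directly.
Cruz beat Tam. Of those, Tam beat Okoye.

Yes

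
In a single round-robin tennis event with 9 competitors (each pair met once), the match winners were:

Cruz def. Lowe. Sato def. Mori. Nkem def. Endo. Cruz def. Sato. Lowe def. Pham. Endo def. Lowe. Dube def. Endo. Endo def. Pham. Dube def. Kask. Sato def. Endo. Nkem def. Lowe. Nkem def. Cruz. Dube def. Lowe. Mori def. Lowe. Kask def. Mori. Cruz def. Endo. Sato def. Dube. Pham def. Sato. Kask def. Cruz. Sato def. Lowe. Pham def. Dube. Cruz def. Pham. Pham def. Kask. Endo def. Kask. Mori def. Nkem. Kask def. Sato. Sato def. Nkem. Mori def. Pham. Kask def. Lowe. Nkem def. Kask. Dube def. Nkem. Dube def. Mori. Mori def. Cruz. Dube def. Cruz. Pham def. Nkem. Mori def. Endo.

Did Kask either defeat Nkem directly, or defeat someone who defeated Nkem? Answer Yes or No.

Kask did not beat Nkem directly.
Kask beat Lowe, Sato, Cruz, Mori. Of those, Sato beat Nkem.

Yes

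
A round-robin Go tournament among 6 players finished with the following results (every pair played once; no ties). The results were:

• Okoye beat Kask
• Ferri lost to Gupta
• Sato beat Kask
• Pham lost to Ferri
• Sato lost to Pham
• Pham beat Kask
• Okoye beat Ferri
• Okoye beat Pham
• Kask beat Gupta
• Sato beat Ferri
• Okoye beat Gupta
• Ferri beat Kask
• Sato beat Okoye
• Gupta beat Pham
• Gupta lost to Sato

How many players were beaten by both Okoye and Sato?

3

Okoye beat: Ferri, Kask, Pham, Gupta.
Sato beat: Ferri, Kask, Okoye, Gupta.
Both beat: Ferri, Kask, Gupta — 3.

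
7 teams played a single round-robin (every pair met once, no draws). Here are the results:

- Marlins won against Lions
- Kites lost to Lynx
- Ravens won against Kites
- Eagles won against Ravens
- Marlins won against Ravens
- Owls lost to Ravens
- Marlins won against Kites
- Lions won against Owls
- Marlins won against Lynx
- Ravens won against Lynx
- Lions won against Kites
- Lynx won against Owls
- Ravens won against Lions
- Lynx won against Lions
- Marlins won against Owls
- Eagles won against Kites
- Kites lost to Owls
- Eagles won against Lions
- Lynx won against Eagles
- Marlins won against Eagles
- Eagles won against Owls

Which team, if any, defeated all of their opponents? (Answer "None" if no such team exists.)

Marlins

Marlins has 6 wins out of 6 opponents — a perfect record.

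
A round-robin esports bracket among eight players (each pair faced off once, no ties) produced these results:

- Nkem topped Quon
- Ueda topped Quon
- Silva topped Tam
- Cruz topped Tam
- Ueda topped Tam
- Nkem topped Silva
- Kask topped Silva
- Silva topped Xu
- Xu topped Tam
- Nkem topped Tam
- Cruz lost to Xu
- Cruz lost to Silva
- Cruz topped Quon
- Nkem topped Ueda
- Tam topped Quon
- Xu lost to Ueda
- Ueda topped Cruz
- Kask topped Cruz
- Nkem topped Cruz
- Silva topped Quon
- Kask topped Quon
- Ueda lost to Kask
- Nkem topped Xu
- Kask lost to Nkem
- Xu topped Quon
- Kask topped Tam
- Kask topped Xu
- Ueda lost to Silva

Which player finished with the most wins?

Nkem

Win totals: Kask 6, Ueda 4, Cruz 2, Tam 1, Xu 3, Quon 0, Silva 5, Nkem 7.
Nkem leads with 7 wins (next highest: 6).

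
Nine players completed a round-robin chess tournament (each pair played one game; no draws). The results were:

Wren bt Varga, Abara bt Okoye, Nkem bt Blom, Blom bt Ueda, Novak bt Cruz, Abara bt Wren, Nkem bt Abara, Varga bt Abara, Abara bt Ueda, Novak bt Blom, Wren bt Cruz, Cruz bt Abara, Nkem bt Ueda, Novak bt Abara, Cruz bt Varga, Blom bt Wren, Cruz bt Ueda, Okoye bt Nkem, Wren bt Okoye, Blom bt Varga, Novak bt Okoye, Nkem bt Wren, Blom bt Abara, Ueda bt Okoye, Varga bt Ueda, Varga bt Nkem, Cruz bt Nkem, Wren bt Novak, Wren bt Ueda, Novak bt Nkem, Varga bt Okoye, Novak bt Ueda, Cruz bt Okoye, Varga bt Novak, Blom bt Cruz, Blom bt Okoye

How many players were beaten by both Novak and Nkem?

3

Novak beat: Ueda, Cruz, Abara, Okoye, Blom, Nkem.
Nkem beat: Ueda, Abara, Blom, Wren.
Both beat: Ueda, Abara, Blom — 3.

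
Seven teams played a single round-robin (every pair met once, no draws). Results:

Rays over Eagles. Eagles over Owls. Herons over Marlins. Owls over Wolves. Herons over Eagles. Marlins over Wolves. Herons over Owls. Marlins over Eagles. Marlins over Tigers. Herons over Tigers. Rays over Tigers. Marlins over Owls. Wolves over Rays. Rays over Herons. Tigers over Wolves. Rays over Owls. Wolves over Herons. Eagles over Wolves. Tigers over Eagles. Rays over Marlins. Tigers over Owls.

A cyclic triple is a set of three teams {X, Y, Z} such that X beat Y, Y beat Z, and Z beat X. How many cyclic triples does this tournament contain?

Win totals: Owls 1, Herons 4, Marlins 4, Eagles 2, Wolves 2, Tigers 3, Rays 5.
A team with w wins dominates both others in C(w,2) triples; summing gives 0 + 6 + 6 + 1 + 1 + 3 + 10 = 27 transitive triples.
Total triples C(7,3) = 35, so cyclic triples = 35 − 27 = 8.

8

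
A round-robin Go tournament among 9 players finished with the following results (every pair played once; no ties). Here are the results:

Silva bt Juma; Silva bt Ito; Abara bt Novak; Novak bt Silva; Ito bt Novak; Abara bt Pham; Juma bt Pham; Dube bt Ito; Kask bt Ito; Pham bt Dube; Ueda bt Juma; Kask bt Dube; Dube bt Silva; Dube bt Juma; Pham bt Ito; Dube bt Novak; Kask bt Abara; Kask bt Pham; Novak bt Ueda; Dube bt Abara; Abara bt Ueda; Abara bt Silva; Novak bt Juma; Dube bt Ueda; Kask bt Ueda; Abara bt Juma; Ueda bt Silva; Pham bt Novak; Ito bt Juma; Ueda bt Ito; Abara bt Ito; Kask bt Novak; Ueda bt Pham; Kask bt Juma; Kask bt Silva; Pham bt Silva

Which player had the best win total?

Kask

Win totals: Kask 8, Dube 6, Ueda 4, Ito 2, Abara 6, Silva 2, Pham 4, Juma 1, Novak 3.
Kask leads with 8 wins (next highest: 6).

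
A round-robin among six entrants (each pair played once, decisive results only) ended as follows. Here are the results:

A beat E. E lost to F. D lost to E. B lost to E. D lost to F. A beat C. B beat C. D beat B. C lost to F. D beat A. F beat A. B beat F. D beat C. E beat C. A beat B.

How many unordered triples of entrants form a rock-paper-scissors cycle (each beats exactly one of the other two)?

4

Of the C(6,3) = 20 triples, the cyclic ones are: {A, B, F}; {A, D, E}; {B, D, F}; {B, E, F}.
That is 4.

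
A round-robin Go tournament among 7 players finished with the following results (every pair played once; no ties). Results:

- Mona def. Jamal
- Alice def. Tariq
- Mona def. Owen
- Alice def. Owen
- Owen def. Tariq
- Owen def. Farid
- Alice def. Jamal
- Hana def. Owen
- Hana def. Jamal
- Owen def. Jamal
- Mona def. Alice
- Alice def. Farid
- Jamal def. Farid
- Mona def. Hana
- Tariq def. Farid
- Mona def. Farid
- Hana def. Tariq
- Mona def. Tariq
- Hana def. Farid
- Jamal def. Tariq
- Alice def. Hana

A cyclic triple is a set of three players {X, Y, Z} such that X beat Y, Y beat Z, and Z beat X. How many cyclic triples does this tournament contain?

0

Win totals: Owen 3, Mona 6, Alice 5, Tariq 1, Jamal 2, Hana 4, Farid 0.
A player with w wins dominates both others in C(w,2) triples; summing gives 3 + 15 + 10 + 0 + 1 + 6 + 0 = 35 transitive triples.
Total triples C(7,3) = 35, so cyclic triples = 35 − 35 = 0.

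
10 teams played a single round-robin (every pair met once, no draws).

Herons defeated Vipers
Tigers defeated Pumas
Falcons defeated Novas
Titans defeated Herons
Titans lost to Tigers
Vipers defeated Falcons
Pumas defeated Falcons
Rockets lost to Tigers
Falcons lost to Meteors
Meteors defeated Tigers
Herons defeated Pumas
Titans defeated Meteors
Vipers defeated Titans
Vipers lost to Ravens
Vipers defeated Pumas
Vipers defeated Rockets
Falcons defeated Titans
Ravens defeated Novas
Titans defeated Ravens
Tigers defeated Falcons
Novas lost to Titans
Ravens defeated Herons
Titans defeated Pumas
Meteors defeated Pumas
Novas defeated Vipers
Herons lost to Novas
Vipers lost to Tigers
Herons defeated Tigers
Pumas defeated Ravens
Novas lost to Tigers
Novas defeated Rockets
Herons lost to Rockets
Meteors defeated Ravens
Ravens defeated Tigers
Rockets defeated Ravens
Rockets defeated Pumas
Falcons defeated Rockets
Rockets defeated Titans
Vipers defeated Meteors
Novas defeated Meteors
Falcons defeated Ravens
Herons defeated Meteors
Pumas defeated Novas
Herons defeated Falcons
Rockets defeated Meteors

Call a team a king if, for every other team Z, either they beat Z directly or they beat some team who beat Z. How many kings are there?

10

Pumas reaches everyone (king).
Herons reaches everyone (king).
Tigers reaches everyone (king).
Meteors reaches everyone (king).
Titans reaches everyone (king).
Rockets reaches everyone (king).
Falcons reaches everyone (king).
Ravens reaches everyone (king).
Novas reaches everyone (king).
Vipers reaches everyone (king).
Kings: Pumas, Herons, Tigers, Meteors, Titans, Rockets, Falcons, Ravens, Novas, Vipers — 10.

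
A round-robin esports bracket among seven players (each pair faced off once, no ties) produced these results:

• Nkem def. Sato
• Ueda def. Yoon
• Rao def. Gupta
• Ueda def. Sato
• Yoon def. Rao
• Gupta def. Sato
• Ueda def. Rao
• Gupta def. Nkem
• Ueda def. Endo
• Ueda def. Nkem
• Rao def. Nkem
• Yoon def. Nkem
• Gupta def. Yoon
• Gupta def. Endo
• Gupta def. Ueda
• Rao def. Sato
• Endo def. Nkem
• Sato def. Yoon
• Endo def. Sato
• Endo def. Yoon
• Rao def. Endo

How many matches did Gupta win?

Gupta's results: beat Yoon, Endo, Ueda, Nkem, Sato; lost to Rao.
That is 5 wins.

5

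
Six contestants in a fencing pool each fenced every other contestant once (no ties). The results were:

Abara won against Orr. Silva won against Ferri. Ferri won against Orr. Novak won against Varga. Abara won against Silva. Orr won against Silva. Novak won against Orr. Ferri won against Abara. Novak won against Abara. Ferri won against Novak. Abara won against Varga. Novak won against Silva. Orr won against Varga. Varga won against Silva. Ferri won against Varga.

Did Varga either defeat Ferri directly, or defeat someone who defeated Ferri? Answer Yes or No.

Yes

Varga did not beat Ferri directly.
Varga beat Silva. Of those, Silva beat Ferri.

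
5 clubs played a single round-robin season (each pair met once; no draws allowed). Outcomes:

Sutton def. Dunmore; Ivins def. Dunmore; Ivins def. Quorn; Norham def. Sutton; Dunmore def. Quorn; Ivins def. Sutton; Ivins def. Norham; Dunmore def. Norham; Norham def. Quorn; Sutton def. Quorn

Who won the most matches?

Ivins

Win totals: Quorn 0, Norham 2, Dunmore 2, Sutton 2, Ivins 4.
Ivins leads with 4 wins (next highest: 2).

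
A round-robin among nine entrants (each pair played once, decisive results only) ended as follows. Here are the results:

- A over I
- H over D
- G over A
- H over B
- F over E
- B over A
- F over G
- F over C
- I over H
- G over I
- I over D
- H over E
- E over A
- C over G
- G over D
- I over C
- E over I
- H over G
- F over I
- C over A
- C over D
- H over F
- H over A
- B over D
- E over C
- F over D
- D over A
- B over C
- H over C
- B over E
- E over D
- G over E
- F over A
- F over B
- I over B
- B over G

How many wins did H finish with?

7

H's results: beat A, B, C, D, E, F, G; lost to I.
That is 7 wins.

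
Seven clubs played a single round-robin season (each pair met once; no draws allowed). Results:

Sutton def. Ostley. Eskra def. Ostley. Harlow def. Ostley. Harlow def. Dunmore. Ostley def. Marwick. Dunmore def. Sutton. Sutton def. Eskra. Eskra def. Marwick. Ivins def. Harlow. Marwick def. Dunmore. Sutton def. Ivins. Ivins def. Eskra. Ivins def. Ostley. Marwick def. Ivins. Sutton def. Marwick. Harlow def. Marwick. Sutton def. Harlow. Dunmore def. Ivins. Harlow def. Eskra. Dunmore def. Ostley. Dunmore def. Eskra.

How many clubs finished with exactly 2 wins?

Win totals: Harlow 4, Dunmore 4, Ostley 1, Eskra 2, Ivins 3, Marwick 2, Sutton 5.
Exactly 2: Eskra, Marwick — 2 clubs.

2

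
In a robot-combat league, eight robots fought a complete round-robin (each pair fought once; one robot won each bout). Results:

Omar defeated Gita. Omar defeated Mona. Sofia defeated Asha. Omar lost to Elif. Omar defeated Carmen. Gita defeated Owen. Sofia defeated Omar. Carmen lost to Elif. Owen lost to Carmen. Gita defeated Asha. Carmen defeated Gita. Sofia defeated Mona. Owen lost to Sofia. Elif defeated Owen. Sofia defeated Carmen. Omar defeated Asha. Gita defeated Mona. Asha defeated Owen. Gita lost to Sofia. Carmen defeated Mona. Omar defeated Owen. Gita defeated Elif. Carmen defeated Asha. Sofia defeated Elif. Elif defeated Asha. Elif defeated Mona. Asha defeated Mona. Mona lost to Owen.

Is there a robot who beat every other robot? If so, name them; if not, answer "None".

Sofia

Sofia has 7 wins out of 7 opponents — a perfect record.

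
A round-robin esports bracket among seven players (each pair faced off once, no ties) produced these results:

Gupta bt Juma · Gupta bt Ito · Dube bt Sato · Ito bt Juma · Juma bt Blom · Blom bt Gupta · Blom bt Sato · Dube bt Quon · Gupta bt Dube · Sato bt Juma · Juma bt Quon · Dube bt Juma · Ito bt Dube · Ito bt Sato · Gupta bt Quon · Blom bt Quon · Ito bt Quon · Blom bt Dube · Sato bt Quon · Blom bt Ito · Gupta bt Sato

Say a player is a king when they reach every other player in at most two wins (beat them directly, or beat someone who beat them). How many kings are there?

3

Sato cannot reach Ito, Dube, Gupta in two steps.
Juma reaches everyone (king).
Ito cannot reach Gupta in two steps.
Dube cannot reach Ito, Gupta in two steps.
Blom reaches everyone (king).
Quon cannot reach Sato, Juma, Ito, Dube, Blom, Gupta in two steps.
Gupta reaches everyone (king).
Kings: Juma, Blom, Gupta — 3.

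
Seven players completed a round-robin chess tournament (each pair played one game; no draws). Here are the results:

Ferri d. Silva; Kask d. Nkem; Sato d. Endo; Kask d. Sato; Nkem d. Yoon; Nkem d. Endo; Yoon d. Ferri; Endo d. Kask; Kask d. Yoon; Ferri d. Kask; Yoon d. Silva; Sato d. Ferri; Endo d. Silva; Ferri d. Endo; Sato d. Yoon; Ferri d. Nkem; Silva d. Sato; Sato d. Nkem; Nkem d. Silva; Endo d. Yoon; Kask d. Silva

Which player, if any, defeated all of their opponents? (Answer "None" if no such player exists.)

Highest win total is Sato with 4 (out of 6 possible).
Sato lost to Silva, Kask, so no player went undefeated.

None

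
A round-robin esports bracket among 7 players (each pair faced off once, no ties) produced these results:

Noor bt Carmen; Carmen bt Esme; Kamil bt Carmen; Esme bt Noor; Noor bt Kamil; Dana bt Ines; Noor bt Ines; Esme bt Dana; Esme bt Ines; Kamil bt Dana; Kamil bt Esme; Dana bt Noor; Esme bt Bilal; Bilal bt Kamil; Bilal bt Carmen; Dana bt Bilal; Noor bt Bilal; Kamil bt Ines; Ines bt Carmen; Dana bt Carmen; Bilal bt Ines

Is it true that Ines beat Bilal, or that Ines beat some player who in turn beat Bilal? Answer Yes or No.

No

Ines did not beat Bilal directly.
Ines beat Carmen, but each of them lost to Bilal. No two-step path.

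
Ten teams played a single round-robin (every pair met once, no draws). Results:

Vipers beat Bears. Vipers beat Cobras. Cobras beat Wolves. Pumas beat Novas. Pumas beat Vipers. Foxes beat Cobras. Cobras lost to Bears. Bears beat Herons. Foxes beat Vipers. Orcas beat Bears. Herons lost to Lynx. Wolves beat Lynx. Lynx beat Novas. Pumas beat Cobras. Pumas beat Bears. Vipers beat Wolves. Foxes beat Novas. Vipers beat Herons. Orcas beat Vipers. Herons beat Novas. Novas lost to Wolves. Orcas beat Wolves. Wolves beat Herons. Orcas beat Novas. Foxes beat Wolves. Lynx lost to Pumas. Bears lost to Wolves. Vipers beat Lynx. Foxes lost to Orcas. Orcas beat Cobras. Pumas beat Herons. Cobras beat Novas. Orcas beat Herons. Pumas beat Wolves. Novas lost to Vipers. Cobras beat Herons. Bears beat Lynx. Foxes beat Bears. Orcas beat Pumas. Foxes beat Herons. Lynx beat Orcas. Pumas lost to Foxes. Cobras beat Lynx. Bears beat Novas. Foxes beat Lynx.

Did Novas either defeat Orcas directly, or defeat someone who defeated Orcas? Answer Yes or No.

No

Novas did not beat Orcas directly.
Novas beat no one, so there is no intermediate team.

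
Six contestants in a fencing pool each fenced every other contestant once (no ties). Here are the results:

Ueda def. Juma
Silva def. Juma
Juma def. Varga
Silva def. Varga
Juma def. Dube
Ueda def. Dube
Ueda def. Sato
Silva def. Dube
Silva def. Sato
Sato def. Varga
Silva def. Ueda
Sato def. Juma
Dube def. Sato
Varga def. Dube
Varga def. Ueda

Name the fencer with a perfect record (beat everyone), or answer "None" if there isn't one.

Silva

Silva has 5 wins out of 5 opponents — a perfect record.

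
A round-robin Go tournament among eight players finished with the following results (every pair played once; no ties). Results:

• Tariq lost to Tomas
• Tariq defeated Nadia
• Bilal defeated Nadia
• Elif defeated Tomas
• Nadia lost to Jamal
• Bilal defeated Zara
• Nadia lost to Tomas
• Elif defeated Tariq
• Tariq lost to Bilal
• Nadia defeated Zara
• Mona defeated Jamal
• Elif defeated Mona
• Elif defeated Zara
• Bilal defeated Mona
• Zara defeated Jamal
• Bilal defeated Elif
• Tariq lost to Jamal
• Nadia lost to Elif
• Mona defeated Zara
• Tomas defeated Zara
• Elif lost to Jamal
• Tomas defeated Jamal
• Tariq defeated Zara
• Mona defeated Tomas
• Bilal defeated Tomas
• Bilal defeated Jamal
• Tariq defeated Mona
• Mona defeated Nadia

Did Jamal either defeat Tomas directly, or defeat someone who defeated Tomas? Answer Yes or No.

Yes

Jamal did not beat Tomas directly.
Jamal beat Elif, Tariq, Nadia. Of those, Elif beat Tomas.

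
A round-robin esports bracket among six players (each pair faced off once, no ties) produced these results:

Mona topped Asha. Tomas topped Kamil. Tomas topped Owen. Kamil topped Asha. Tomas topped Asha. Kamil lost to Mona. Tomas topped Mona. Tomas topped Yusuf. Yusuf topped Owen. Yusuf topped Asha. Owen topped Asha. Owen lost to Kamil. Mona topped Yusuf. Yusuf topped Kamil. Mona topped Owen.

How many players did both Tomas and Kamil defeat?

2

Tomas beat: Mona, Owen, Kamil, Yusuf, Asha.
Kamil beat: Owen, Asha.
Both beat: Owen, Asha — 2.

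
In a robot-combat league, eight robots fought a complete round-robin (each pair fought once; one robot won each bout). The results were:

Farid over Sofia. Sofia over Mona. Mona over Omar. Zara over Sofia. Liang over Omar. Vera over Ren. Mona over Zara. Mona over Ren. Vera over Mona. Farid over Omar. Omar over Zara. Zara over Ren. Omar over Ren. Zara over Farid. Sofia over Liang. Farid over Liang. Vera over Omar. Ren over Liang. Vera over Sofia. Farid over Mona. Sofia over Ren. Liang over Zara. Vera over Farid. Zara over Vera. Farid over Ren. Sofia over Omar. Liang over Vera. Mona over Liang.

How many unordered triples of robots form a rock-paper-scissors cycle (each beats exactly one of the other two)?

Win totals: Zara 4, Sofia 4, Omar 2, Liang 3, Mona 4, Vera 5, Ren 1, Farid 5.
A robot with w wins dominates both others in C(w,2) triples; summing gives 6 + 6 + 1 + 3 + 6 + 10 + 0 + 10 = 42 transitive triples.
Total triples C(8,3) = 56, so cyclic triples = 56 − 42 = 14.

14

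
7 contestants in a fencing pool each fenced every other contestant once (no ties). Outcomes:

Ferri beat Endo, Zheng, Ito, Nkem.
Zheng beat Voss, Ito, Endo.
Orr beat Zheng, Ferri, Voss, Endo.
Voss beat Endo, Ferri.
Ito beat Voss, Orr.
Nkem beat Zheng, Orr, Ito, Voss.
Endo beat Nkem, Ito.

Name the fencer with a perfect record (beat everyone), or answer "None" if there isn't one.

None

Highest win total is Orr with 4 (out of 6 possible).
Orr lost to Nkem, Ito, so no fencer went undefeated.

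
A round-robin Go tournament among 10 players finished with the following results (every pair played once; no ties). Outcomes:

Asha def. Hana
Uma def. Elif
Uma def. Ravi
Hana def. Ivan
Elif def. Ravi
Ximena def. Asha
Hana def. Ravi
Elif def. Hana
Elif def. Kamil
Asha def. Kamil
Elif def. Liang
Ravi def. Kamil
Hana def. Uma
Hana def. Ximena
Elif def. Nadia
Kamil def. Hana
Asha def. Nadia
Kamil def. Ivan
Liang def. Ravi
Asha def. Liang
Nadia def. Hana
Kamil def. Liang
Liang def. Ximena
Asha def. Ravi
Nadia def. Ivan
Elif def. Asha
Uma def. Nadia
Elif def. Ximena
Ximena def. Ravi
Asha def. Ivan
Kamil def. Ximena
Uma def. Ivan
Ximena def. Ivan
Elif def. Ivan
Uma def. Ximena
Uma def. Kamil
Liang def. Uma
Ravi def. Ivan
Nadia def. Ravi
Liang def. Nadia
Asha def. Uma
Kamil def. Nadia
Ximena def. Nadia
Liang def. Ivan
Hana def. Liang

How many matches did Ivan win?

Ivan's results: beat no one; lost to Asha, Uma, Elif, Nadia, Kamil, Hana, Ximena, Ravi, Liang.
That is 0 wins.

0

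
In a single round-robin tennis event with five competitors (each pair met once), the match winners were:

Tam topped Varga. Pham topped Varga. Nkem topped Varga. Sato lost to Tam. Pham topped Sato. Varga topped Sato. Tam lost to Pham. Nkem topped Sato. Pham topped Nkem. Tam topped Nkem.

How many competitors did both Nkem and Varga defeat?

1

Nkem beat: Varga, Sato.
Varga beat: Sato.
Both beat: Sato — 1.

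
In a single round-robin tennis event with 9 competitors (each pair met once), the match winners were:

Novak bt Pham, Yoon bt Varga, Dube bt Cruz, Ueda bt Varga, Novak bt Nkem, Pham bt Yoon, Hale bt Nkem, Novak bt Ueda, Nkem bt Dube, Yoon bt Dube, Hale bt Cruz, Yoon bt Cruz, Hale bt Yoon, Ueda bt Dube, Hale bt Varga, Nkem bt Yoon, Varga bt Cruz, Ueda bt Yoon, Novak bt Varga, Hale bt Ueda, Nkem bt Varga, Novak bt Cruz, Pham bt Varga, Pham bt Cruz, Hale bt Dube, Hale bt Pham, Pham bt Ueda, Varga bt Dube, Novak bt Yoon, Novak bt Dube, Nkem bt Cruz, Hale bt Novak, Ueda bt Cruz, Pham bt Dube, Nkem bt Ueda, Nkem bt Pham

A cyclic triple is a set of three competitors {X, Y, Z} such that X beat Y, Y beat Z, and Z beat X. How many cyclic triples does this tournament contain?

Win totals: Novak 7, Varga 2, Yoon 3, Hale 8, Ueda 4, Dube 1, Cruz 0, Pham 5, Nkem 6.
A competitor with w wins dominates both others in C(w,2) triples; summing gives 21 + 1 + 3 + 28 + 6 + 0 + 0 + 10 + 15 = 84 transitive triples.
Total triples C(9,3) = 84, so cyclic triples = 84 − 84 = 0.

0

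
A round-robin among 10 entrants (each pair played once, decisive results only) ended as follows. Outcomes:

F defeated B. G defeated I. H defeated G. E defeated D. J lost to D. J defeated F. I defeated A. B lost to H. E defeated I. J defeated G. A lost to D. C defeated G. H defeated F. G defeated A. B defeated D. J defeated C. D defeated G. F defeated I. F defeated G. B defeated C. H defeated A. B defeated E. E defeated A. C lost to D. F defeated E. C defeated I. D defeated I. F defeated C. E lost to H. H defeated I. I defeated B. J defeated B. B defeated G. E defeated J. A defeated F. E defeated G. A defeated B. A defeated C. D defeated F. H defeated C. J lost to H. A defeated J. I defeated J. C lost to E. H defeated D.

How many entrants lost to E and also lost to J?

E beat: A, C, D, G, I, J.
J beat: B, C, F, G.
Both beat: C, G — 2.

2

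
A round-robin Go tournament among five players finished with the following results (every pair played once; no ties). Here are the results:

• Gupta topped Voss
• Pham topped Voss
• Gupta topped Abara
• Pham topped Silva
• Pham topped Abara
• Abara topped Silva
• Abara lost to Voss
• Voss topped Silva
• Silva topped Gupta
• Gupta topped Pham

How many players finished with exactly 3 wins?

Win totals: Silva 1, Gupta 3, Voss 2, Abara 1, Pham 3.
Exactly 3: Gupta, Pham — 2 players.

2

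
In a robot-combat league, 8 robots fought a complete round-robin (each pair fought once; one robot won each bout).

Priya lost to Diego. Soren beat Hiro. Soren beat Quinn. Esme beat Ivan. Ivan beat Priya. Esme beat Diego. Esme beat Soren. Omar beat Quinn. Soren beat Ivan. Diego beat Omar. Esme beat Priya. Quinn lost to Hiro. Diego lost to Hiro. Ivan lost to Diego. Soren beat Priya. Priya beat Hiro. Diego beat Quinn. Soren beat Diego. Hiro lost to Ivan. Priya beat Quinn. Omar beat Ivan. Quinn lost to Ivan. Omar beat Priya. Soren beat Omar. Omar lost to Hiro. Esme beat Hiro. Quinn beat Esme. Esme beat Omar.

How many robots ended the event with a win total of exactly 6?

2

Win totals: Esme 6, Hiro 3, Omar 3, Ivan 3, Quinn 1, Priya 2, Diego 4, Soren 6.
Exactly 6: Esme, Soren — 2 robots.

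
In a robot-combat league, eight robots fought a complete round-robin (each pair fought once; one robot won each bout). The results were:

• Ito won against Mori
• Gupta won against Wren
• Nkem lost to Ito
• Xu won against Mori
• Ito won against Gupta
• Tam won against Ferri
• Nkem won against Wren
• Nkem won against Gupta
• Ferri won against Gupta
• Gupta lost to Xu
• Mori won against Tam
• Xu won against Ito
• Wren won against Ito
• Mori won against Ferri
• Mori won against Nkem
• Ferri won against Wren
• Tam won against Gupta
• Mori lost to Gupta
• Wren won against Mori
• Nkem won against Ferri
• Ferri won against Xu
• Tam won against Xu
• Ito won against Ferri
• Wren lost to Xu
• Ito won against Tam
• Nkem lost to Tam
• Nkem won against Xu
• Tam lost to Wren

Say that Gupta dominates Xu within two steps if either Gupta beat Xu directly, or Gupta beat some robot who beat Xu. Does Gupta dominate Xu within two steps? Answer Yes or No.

No

Gupta did not beat Xu directly.
Gupta beat Mori, Wren, but each of them lost to Xu. No two-step path.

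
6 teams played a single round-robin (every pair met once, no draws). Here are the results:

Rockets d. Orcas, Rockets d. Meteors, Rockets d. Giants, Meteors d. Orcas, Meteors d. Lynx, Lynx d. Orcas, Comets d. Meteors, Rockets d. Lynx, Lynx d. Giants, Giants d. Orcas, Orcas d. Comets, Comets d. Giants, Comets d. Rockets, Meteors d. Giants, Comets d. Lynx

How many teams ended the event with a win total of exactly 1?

Win totals: Meteors 3, Rockets 4, Orcas 1, Giants 1, Lynx 2, Comets 4.
Exactly 1: Orcas, Giants — 2 teams.

2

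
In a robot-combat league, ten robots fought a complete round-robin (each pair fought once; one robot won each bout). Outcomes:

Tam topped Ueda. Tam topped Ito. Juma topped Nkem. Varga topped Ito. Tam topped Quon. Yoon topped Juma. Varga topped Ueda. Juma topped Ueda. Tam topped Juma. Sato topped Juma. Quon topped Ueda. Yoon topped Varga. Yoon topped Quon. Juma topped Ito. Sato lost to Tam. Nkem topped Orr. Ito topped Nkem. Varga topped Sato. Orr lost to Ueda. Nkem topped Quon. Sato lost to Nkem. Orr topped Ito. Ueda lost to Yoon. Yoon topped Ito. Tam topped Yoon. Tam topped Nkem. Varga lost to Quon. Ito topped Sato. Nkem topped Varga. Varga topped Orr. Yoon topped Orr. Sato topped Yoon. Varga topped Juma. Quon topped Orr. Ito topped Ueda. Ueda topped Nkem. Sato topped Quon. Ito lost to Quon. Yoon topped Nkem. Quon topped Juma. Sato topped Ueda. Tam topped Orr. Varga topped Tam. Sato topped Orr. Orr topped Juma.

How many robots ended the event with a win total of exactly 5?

Win totals: Ueda 2, Tam 8, Orr 2, Ito 3, Varga 6, Nkem 4, Sato 5, Yoon 7, Quon 5, Juma 3.
Exactly 5: Sato, Quon — 2 robots.

2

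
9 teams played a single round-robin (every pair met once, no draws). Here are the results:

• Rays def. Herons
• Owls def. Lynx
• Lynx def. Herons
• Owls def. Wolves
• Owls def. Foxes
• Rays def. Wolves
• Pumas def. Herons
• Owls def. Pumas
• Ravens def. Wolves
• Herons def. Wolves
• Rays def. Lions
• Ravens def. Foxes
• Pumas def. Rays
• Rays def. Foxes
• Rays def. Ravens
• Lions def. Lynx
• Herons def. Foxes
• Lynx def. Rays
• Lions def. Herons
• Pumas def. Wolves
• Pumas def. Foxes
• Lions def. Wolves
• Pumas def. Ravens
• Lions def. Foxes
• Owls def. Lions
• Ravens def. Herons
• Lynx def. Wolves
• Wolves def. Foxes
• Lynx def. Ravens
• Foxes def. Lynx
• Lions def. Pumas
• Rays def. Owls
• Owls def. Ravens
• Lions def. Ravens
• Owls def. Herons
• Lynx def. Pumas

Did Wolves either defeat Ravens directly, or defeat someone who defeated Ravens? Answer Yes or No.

Wolves did not beat Ravens directly.
Wolves beat Foxes, but each of them lost to Ravens. No two-step path.

No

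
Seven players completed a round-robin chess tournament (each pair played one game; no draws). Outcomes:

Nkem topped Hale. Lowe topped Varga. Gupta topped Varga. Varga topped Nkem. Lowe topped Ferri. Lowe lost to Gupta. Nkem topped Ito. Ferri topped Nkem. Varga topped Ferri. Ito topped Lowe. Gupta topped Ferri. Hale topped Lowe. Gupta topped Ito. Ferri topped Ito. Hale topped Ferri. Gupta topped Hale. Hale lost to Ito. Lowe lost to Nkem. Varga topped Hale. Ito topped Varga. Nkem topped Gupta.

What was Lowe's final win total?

2

Lowe's results: beat Varga, Ferri; lost to Gupta, Ito, Nkem, Hale.
That is 2 wins.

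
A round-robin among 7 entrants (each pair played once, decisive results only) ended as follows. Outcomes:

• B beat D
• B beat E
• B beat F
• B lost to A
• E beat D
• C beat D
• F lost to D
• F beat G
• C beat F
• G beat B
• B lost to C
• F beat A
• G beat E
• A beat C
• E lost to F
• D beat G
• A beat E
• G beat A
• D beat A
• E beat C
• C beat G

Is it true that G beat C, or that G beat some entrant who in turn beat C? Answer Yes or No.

Yes

G did not beat C directly.
G beat A, B, E. Of those, A beat C.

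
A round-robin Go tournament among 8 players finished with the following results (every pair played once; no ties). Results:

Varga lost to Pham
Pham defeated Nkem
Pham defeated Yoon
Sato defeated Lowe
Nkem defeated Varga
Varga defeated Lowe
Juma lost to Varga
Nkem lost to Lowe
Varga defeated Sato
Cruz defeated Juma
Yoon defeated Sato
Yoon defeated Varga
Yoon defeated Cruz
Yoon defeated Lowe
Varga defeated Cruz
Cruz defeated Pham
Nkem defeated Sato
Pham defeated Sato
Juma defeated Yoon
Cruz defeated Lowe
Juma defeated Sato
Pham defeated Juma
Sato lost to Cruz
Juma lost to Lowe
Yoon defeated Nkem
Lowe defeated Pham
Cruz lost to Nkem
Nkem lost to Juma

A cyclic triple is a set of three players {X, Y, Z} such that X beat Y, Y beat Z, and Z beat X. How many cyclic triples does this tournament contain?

15

Win totals: Pham 5, Nkem 3, Varga 4, Juma 3, Lowe 3, Yoon 5, Sato 1, Cruz 4.
A player with w wins dominates both others in C(w,2) triples; summing gives 10 + 3 + 6 + 3 + 3 + 10 + 0 + 6 = 41 transitive triples.
Total triples C(8,3) = 56, so cyclic triples = 56 − 41 = 15.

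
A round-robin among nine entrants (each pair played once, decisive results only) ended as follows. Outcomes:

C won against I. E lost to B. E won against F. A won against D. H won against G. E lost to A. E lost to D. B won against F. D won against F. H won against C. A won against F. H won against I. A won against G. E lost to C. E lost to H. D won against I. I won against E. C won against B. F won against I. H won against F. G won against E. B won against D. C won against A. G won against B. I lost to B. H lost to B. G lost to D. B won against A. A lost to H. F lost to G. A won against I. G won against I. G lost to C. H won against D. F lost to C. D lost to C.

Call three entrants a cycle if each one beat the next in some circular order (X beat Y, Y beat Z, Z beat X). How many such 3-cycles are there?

Win totals: A 5, B 6, C 7, D 4, E 1, F 1, G 4, H 7, I 1.
An entrant with w wins dominates both others in C(w,2) triples; summing gives 10 + 15 + 21 + 6 + 0 + 0 + 6 + 21 + 0 = 79 transitive triples.
Total triples C(9,3) = 84, so cyclic triples = 84 − 79 = 5.

5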